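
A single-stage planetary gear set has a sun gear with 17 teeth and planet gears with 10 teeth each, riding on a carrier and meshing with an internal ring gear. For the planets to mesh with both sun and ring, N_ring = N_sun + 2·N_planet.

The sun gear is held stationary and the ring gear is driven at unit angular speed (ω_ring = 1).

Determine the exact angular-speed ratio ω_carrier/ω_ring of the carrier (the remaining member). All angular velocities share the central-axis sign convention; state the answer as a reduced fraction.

N_ring = 17 + 2·10 = 37
17(ω_s−ω_c) = −37(ω_r−ω_c),  ω_s=0, ω_r=1
17(0−ω_c) = −37(1−ω_c)  ⇒  54ω_c = 37  ⇒  ω_c = 37/54
ω_c/ω_r = 37/54

37/54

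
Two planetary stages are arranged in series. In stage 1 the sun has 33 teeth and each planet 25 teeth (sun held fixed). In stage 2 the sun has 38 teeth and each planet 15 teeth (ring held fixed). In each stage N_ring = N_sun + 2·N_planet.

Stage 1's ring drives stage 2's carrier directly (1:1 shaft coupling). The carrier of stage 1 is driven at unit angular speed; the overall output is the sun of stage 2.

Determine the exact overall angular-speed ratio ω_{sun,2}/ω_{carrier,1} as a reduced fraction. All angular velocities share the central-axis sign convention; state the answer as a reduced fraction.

6148/1577

Stage 1: N_ring = 33 + 2·25 = 83
Stage 1: 33(ω_s−ω_c) = −83(ω_r−ω_c),  ω_s=0, ω_c=1
Stage 1: ω_r = 1 − (33/83)(0−1) = 116/83
  ⇒ ω_r¹/ω_c¹ = 116/83
Stage 2: N_ring = 38 + 2·15 = 68
Stage 2: 38(ω_s−ω_c) = −68(ω_r−ω_c),  ω_r=0, ω_c=1
Stage 2: ω_s = 1 − (68/38)(0−1) = 53/19
  ⇒ ω_s²/ω_c² = 53/19
Coupling ω_c² = ω_r¹ ⇒ overall = 116/83 × 53/19 = 6148/1577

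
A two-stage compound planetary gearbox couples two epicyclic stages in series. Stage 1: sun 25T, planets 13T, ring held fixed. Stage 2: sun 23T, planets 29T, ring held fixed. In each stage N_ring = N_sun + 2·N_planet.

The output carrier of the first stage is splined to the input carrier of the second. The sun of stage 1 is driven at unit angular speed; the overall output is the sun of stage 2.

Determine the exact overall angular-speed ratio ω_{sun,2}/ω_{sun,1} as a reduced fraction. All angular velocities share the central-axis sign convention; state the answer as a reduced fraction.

650/437

Stage 1: N_ring = 25 + 2·13 = 51
Stage 1: 25(ω_s−ω_c) = −51(ω_r−ω_c),  ω_r=0, ω_s=1
Stage 1: 25(1−ω_c) = −51(0−ω_c)  ⇒  76ω_c = 25  ⇒  ω_c = 25/76
  ⇒ ω_c¹/ω_s¹ = 25/76
Stage 2: N_ring = 23 + 2·29 = 81
Stage 2: 23(ω_s−ω_c) = −81(ω_r−ω_c),  ω_r=0, ω_c=1
Stage 2: ω_s = 1 − (81/23)(0−1) = 104/23
  ⇒ ω_s²/ω_c² = 104/23
Coupling ω_c² = ω_c¹ ⇒ overall = 25/76 × 104/23 = 650/437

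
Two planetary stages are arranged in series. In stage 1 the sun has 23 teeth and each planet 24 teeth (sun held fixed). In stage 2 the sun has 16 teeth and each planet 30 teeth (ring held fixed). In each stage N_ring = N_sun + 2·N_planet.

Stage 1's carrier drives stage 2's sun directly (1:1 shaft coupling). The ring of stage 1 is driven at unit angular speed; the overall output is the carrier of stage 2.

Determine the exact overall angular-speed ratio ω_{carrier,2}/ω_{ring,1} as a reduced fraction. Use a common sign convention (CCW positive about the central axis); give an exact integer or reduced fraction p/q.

142/1081

Stage 1: N_ring = 23 + 2·24 = 71
Stage 1: 23(ω_s−ω_c) = −71(ω_r−ω_c),  ω_s=0, ω_r=1
Stage 1: 23(0−ω_c) = −71(1−ω_c)  ⇒  94ω_c = 71  ⇒  ω_c = 71/94
  ⇒ ω_c¹/ω_r¹ = 71/94
Stage 2: N_ring = 16 + 2·30 = 76
Stage 2: 16(ω_s−ω_c) = −76(ω_r−ω_c),  ω_r=0, ω_s=1
Stage 2: 16(1−ω_c) = −76(0−ω_c)  ⇒  92ω_c = 16  ⇒  ω_c = 4/23
  ⇒ ω_c²/ω_s² = 4/23
Coupling ω_s² = ω_c¹ ⇒ overall = 71/94 × 4/23 = 142/1081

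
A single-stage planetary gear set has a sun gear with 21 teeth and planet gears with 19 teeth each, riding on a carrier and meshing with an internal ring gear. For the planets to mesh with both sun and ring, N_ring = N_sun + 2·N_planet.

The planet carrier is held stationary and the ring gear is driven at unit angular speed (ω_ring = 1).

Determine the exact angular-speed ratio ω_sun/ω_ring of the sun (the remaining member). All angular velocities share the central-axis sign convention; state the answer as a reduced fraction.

N_ring = 21 + 2·19 = 59
21(ω_s−ω_c) = −59(ω_r−ω_c),  ω_c=0, ω_r=1
ω_s = 0 − (59/21)(1−0) = -59/21
ω_s/ω_r = -59/21

-59/21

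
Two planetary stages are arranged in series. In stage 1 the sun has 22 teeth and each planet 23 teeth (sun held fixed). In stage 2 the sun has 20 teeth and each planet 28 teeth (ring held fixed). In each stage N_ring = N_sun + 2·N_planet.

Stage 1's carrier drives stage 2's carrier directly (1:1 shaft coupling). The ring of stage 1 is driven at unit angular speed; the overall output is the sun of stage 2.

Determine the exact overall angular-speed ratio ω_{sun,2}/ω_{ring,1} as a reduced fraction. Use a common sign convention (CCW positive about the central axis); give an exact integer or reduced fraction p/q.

Stage 1: N_ring = 22 + 2·23 = 68
Stage 1: 22(ω_s−ω_c) = −68(ω_r−ω_c),  ω_s=0, ω_r=1
Stage 1: 22(0−ω_c) = −68(1−ω_c)  ⇒  90ω_c = 68  ⇒  ω_c = 34/45
  ⇒ ω_c¹/ω_r¹ = 34/45
Stage 2: N_ring = 20 + 2·28 = 76
Stage 2: 20(ω_s−ω_c) = −76(ω_r−ω_c),  ω_r=0, ω_c=1
Stage 2: ω_s = 1 − (76/20)(0−1) = 24/5
  ⇒ ω_s²/ω_c² = 24/5
Coupling ω_c² = ω_c¹ ⇒ overall = 34/45 × 24/5 = 272/75

272/75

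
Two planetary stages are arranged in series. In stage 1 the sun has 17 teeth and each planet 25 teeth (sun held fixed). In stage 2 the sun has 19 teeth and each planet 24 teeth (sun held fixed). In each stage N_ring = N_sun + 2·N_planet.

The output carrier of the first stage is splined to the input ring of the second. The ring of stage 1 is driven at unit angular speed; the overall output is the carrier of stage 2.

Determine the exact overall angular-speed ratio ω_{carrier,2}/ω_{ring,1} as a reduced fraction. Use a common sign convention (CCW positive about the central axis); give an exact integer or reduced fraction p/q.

Stage 1: N_ring = 17 + 2·25 = 67
Stage 1: 17(ω_s−ω_c) = −67(ω_r−ω_c),  ω_s=0, ω_r=1
Stage 1: 17(0−ω_c) = −67(1−ω_c)  ⇒  84ω_c = 67  ⇒  ω_c = 67/84
  ⇒ ω_c¹/ω_r¹ = 67/84
Stage 2: N_ring = 19 + 2·24 = 67
Stage 2: 19(ω_s−ω_c) = −67(ω_r−ω_c),  ω_s=0, ω_r=1
Stage 2: 19(0−ω_c) = −67(1−ω_c)  ⇒  86ω_c = 67  ⇒  ω_c = 67/86
  ⇒ ω_c²/ω_r² = 67/86
Coupling ω_r² = ω_c¹ ⇒ overall = 67/84 × 67/86 = 4489/7224

4489/7224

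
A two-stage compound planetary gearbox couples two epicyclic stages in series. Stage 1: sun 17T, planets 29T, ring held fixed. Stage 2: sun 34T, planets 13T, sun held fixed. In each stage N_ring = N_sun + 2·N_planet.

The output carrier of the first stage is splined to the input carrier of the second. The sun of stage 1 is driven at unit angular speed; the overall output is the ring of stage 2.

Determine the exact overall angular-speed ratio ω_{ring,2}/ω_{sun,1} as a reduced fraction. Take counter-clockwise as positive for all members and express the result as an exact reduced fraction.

799/2760

Stage 1: N_ring = 17 + 2·29 = 75
Stage 1: 17(ω_s−ω_c) = −75(ω_r−ω_c),  ω_r=0, ω_s=1
Stage 1: 17(1−ω_c) = −75(0−ω_c)  ⇒  92ω_c = 17  ⇒  ω_c = 17/92
  ⇒ ω_c¹/ω_s¹ = 17/92
Stage 2: N_ring = 34 + 2·13 = 60
Stage 2: 34(ω_s−ω_c) = −60(ω_r−ω_c),  ω_s=0, ω_c=1
Stage 2: ω_r = 1 − (34/60)(0−1) = 47/30
  ⇒ ω_r²/ω_c² = 47/30
Coupling ω_c² = ω_c¹ ⇒ overall = 17/92 × 47/30 = 799/2760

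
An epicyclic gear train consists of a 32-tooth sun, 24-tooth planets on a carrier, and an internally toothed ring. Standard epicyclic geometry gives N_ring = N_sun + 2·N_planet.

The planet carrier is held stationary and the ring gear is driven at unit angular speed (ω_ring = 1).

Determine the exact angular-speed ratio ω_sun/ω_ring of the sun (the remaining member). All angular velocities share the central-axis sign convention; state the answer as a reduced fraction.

N_ring = 32 + 2·24 = 80
32(ω_s−ω_c) = −80(ω_r−ω_c),  ω_c=0, ω_r=1
ω_s = 0 − (80/32)(1−0) = -5/2
ω_s/ω_r = -5/2

-5/2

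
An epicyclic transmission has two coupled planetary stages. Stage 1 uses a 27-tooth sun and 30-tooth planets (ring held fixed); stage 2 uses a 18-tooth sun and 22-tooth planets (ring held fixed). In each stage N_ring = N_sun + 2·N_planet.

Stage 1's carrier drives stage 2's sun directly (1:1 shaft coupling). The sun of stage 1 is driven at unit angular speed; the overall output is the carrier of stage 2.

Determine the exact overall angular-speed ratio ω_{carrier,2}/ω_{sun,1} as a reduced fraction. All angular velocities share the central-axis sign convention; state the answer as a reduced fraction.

81/1520

Stage 1: N_ring = 27 + 2·30 = 87
Stage 1: 27(ω_s−ω_c) = −87(ω_r−ω_c),  ω_r=0, ω_s=1
Stage 1: 27(1−ω_c) = −87(0−ω_c)  ⇒  114ω_c = 27  ⇒  ω_c = 9/38
  ⇒ ω_c¹/ω_s¹ = 9/38
Stage 2: N_ring = 18 + 2·22 = 62
Stage 2: 18(ω_s−ω_c) = −62(ω_r−ω_c),  ω_r=0, ω_s=1
Stage 2: 18(1−ω_c) = −62(0−ω_c)  ⇒  80ω_c = 18  ⇒  ω_c = 9/40
  ⇒ ω_c²/ω_s² = 9/40
Coupling ω_s² = ω_c¹ ⇒ overall = 9/38 × 9/40 = 81/1520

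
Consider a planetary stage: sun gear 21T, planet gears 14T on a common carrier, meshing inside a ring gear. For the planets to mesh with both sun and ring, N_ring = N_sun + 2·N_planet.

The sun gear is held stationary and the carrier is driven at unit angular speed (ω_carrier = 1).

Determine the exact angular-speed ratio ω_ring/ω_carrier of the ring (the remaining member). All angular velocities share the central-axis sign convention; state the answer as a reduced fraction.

N_ring = 21 + 2·14 = 49
21(ω_s−ω_c) = −49(ω_r−ω_c),  ω_s=0, ω_c=1
ω_r = 1 − (21/49)(0−1) = 10/7
ω_r/ω_c = 10/7

10/7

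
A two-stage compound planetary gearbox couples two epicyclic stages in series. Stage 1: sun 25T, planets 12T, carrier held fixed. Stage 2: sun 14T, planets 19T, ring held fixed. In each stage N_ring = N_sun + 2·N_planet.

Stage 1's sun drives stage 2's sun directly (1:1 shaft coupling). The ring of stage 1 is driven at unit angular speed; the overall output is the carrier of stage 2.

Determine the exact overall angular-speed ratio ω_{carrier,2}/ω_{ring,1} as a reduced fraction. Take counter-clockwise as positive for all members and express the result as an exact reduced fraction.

Stage 1: N_ring = 25 + 2·12 = 49
Stage 1: 25(ω_s−ω_c) = −49(ω_r−ω_c),  ω_c=0, ω_r=1
Stage 1: ω_s = 0 − (49/25)(1−0) = -49/25
  ⇒ ω_s¹/ω_r¹ = -49/25
Stage 2: N_ring = 14 + 2·19 = 52
Stage 2: 14(ω_s−ω_c) = −52(ω_r−ω_c),  ω_r=0, ω_s=1
Stage 2: 14(1−ω_c) = −52(0−ω_c)  ⇒  66ω_c = 14  ⇒  ω_c = 7/33
  ⇒ ω_c²/ω_s² = 7/33
Coupling ω_s² = ω_s¹ ⇒ overall = -49/25 × 7/33 = -343/825

-343/825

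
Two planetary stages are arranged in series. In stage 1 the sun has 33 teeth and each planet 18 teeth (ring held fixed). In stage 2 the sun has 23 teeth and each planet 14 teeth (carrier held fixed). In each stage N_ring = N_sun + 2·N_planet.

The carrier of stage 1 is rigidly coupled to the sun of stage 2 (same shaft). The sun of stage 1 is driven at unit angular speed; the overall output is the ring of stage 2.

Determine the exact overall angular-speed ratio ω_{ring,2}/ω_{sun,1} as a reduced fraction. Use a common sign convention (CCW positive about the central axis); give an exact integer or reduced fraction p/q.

-253/1734

Stage 1: N_ring = 33 + 2·18 = 69
Stage 1: 33(ω_s−ω_c) = −69(ω_r−ω_c),  ω_r=0, ω_s=1
Stage 1: 33(1−ω_c) = −69(0−ω_c)  ⇒  102ω_c = 33  ⇒  ω_c = 11/34
  ⇒ ω_c¹/ω_s¹ = 11/34
Stage 2: N_ring = 23 + 2·14 = 51
Stage 2: 23(ω_s−ω_c) = −51(ω_r−ω_c),  ω_c=0, ω_s=1
Stage 2: ω_r = 0 − (23/51)(1−0) = -23/51
  ⇒ ω_r²/ω_s² = -23/51
Coupling ω_s² = ω_c¹ ⇒ overall = 11/34 × -23/51 = -253/1734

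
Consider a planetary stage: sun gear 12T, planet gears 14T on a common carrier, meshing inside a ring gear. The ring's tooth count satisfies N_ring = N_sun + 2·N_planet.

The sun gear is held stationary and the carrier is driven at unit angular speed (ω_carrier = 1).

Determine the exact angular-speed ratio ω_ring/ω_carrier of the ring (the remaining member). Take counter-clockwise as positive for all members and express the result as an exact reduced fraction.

N_ring = 12 + 2·14 = 40
12(ω_s−ω_c) = −40(ω_r−ω_c),  ω_s=0, ω_c=1
ω_r = 1 − (12/40)(0−1) = 13/10
ω_r/ω_c = 13/10

13/10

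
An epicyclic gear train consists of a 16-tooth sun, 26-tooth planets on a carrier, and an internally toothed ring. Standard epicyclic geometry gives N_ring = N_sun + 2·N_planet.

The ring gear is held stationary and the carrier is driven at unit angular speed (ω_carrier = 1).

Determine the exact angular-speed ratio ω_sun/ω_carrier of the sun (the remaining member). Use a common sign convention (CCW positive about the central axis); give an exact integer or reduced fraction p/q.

N_ring = 16 + 2·26 = 68
16(ω_s−ω_c) = −68(ω_r−ω_c),  ω_r=0, ω_c=1
ω_s = 1 − (68/16)(0−1) = 21/4
ω_s/ω_c = 21/4

21/4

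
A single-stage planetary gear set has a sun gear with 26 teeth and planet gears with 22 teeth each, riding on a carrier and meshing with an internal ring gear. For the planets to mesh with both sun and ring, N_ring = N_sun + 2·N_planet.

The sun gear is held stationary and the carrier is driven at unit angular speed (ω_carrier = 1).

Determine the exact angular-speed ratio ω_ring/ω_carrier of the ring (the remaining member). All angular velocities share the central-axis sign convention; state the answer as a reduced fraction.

N_ring = 26 + 2·22 = 70
26(ω_s−ω_c) = −70(ω_r−ω_c),  ω_s=0, ω_c=1
ω_r = 1 − (26/70)(0−1) = 48/35
ω_r/ω_c = 48/35

48/35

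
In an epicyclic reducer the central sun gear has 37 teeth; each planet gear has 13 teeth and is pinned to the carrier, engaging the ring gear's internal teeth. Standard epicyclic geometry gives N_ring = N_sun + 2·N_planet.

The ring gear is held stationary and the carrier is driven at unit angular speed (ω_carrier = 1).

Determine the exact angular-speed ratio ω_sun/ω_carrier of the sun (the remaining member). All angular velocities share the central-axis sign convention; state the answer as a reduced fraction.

100/37

N_ring = 37 + 2·13 = 63
37(ω_s−ω_c) = −63(ω_r−ω_c),  ω_r=0, ω_c=1
ω_s = 1 − (63/37)(0−1) = 100/37
ω_s/ω_c = 100/37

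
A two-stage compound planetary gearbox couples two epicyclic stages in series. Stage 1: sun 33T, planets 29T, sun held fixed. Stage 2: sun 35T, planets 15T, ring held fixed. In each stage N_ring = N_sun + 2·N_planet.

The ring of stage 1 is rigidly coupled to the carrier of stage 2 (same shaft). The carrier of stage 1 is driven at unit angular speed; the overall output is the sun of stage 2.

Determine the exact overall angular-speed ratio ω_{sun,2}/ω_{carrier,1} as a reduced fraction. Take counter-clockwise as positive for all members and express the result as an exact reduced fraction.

2480/637

Stage 1: N_ring = 33 + 2·29 = 91
Stage 1: 33(ω_s−ω_c) = −91(ω_r−ω_c),  ω_s=0, ω_c=1
Stage 1: ω_r = 1 − (33/91)(0−1) = 124/91
  ⇒ ω_r¹/ω_c¹ = 124/91
Stage 2: N_ring = 35 + 2·15 = 65
Stage 2: 35(ω_s−ω_c) = −65(ω_r−ω_c),  ω_r=0, ω_c=1
Stage 2: ω_s = 1 − (65/35)(0−1) = 20/7
  ⇒ ω_s²/ω_c² = 20/7
Coupling ω_c² = ω_r¹ ⇒ overall = 124/91 × 20/7 = 2480/637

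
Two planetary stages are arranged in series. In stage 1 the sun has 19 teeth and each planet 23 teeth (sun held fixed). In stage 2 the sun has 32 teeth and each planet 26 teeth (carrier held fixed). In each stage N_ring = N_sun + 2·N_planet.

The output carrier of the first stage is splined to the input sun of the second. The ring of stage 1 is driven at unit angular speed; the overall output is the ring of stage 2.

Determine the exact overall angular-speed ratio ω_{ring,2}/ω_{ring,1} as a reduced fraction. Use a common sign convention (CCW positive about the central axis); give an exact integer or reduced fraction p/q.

Stage 1: N_ring = 19 + 2·23 = 65
Stage 1: 19(ω_s−ω_c) = −65(ω_r−ω_c),  ω_s=0, ω_r=1
Stage 1: 19(0−ω_c) = −65(1−ω_c)  ⇒  84ω_c = 65  ⇒  ω_c = 65/84
  ⇒ ω_c¹/ω_r¹ = 65/84
Stage 2: N_ring = 32 + 2·26 = 84
Stage 2: 32(ω_s−ω_c) = −84(ω_r−ω_c),  ω_c=0, ω_s=1
Stage 2: ω_r = 0 − (32/84)(1−0) = -8/21
  ⇒ ω_r²/ω_s² = -8/21
Coupling ω_s² = ω_c¹ ⇒ overall = 65/84 × -8/21 = -130/441

-130/441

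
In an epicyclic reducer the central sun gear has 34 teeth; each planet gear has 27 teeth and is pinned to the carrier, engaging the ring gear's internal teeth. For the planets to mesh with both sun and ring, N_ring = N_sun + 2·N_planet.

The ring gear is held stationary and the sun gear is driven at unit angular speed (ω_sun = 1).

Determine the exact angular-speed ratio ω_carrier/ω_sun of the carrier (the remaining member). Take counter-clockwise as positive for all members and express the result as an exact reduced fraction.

17/61

N_ring = 34 + 2·27 = 88
34(ω_s−ω_c) = −88(ω_r−ω_c),  ω_r=0, ω_s=1
34(1−ω_c) = −88(0−ω_c)  ⇒  122ω_c = 34  ⇒  ω_c = 17/61
ω_c/ω_s = 17/61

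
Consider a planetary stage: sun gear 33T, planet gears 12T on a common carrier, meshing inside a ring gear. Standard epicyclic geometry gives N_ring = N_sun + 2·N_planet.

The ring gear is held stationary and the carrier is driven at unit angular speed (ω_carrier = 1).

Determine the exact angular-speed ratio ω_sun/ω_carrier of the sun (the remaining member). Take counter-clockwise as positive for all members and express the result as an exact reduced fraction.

30/11

N_ring = 33 + 2·12 = 57
33(ω_s−ω_c) = −57(ω_r−ω_c),  ω_r=0, ω_c=1
ω_s = 1 − (57/33)(0−1) = 30/11
ω_s/ω_c = 30/11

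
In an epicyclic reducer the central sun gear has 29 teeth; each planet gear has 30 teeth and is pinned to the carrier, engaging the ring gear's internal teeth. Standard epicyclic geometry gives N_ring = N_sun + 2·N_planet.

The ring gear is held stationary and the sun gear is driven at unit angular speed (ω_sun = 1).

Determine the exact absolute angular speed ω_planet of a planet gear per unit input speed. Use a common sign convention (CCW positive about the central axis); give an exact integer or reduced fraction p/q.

N_ring = 29 + 2·30 = 89
29(ω_s−ω_c) = −89(ω_r−ω_c),  ω_r=0, ω_s=1
29(1−ω_c) = −89(0−ω_c)  ⇒  118ω_c = 29  ⇒  ω_c = 29/118
sun–planet: 29·(1−29/118) = −30·(ω_p−ω_c)  ⇒  ω_p−ω_c = −(29/30)·(89/118) = -2581/3540
ω_p = 29/118 − 2581/3540 = -29/60

-29/60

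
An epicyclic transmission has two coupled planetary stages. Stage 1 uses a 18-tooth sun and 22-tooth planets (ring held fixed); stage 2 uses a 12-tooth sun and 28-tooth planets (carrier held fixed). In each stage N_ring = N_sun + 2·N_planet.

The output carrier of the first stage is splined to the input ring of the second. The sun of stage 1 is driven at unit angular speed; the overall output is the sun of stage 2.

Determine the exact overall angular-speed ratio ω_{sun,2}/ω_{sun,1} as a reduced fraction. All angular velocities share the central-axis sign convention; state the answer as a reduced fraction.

-51/40

Stage 1: N_ring = 18 + 2·22 = 62
Stage 1: 18(ω_s−ω_c) = −62(ω_r−ω_c),  ω_r=0, ω_s=1
Stage 1: 18(1−ω_c) = −62(0−ω_c)  ⇒  80ω_c = 18  ⇒  ω_c = 9/40
  ⇒ ω_c¹/ω_s¹ = 9/40
Stage 2: N_ring = 12 + 2·28 = 68
Stage 2: 12(ω_s−ω_c) = −68(ω_r−ω_c),  ω_c=0, ω_r=1
Stage 2: ω_s = 0 − (68/12)(1−0) = -17/3
  ⇒ ω_s²/ω_r² = -17/3
Coupling ω_r² = ω_c¹ ⇒ overall = 9/40 × -17/3 = -51/40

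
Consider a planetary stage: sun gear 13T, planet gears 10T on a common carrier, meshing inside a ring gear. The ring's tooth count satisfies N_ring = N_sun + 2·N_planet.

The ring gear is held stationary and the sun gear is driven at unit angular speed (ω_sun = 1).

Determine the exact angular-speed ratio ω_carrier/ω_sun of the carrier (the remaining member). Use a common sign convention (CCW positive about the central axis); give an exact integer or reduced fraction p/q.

13/46

N_ring = 13 + 2·10 = 33
13(ω_s−ω_c) = −33(ω_r−ω_c),  ω_r=0, ω_s=1
13(1−ω_c) = −33(0−ω_c)  ⇒  46ω_c = 13  ⇒  ω_c = 13/46
ω_c/ω_s = 13/46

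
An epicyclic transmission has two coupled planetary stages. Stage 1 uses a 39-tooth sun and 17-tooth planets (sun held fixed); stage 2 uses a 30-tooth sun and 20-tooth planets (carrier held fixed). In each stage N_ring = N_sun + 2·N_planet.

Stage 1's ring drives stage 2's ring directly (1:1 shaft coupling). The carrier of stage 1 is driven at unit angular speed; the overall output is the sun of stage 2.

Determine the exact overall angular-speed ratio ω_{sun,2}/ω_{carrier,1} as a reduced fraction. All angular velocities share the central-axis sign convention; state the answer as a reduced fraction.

Stage 1: N_ring = 39 + 2·17 = 73
Stage 1: 39(ω_s−ω_c) = −73(ω_r−ω_c),  ω_s=0, ω_c=1
Stage 1: ω_r = 1 − (39/73)(0−1) = 112/73
  ⇒ ω_r¹/ω_c¹ = 112/73
Stage 2: N_ring = 30 + 2·20 = 70
Stage 2: 30(ω_s−ω_c) = −70(ω_r−ω_c),  ω_c=0, ω_r=1
Stage 2: ω_s = 0 − (70/30)(1−0) = -7/3
  ⇒ ω_s²/ω_r² = -7/3
Coupling ω_r² = ω_r¹ ⇒ overall = 112/73 × -7/3 = -784/219

-784/219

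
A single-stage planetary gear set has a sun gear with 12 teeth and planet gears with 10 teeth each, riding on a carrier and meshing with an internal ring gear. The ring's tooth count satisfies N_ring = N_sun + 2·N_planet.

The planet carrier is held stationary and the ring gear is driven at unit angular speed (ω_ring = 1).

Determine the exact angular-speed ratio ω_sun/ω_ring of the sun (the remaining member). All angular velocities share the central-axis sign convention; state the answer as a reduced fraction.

N_ring = 12 + 2·10 = 32
12(ω_s−ω_c) = −32(ω_r−ω_c),  ω_c=0, ω_r=1
ω_s = 0 − (32/12)(1−0) = -8/3
ω_s/ω_r = -8/3

-8/3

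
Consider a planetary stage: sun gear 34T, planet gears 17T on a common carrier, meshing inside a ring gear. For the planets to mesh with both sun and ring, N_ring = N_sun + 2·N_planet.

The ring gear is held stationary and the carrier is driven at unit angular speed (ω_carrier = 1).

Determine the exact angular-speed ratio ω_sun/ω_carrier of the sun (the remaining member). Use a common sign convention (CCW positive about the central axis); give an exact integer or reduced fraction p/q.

3

N_ring = 34 + 2·17 = 68
34(ω_s−ω_c) = −68(ω_r−ω_c),  ω_r=0, ω_c=1
ω_s = 1 − (68/34)(0−1) = 3
ω_s/ω_c = 3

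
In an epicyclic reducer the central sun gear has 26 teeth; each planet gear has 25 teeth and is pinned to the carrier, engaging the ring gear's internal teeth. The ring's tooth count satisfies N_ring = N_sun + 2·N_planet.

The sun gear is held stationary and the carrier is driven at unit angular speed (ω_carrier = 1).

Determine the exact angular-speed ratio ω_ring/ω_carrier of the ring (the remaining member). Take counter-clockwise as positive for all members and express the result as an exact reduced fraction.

N_ring = 26 + 2·25 = 76
26(ω_s−ω_c) = −76(ω_r−ω_c),  ω_s=0, ω_c=1
ω_r = 1 − (26/76)(0−1) = 51/38
ω_r/ω_c = 51/38

51/38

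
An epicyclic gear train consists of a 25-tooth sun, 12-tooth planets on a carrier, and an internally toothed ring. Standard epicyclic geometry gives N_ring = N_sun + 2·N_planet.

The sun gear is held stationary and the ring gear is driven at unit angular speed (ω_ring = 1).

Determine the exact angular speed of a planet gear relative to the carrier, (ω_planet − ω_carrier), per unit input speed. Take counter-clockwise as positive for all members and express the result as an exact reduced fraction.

1225/888

N_ring = 25 + 2·12 = 49
25(ω_s−ω_c) = −49(ω_r−ω_c),  ω_s=0, ω_r=1
25(0−ω_c) = −49(1−ω_c)  ⇒  74ω_c = 49  ⇒  ω_c = 49/74
sun–planet: 25·(0−49/74) = −12·(ω_p−ω_c)  ⇒  ω_p−ω_c = −(25/12)·(-49/74) = 1225/888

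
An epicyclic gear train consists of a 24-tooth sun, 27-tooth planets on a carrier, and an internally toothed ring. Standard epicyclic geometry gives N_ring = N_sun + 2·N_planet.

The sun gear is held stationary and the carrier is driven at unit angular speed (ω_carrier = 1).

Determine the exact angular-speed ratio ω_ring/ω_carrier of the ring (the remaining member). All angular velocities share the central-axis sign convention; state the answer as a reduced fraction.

17/13

N_ring = 24 + 2·27 = 78
24(ω_s−ω_c) = −78(ω_r−ω_c),  ω_s=0, ω_c=1
ω_r = 1 − (24/78)(0−1) = 17/13
ω_r/ω_c = 17/13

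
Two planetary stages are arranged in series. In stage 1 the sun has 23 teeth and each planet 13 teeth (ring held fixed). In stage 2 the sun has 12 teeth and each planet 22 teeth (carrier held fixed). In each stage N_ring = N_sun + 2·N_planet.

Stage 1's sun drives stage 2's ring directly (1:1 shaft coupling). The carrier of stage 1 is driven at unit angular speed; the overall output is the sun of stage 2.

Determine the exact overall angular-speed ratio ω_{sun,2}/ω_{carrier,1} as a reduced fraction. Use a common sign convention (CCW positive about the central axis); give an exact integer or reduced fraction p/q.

-336/23

Stage 1: N_ring = 23 + 2·13 = 49
Stage 1: 23(ω_s−ω_c) = −49(ω_r−ω_c),  ω_r=0, ω_c=1
Stage 1: ω_s = 1 − (49/23)(0−1) = 72/23
  ⇒ ω_s¹/ω_c¹ = 72/23
Stage 2: N_ring = 12 + 2·22 = 56
Stage 2: 12(ω_s−ω_c) = −56(ω_r−ω_c),  ω_c=0, ω_r=1
Stage 2: ω_s = 0 − (56/12)(1−0) = -14/3
  ⇒ ω_s²/ω_r² = -14/3
Coupling ω_r² = ω_s¹ ⇒ overall = 72/23 × -14/3 = -336/23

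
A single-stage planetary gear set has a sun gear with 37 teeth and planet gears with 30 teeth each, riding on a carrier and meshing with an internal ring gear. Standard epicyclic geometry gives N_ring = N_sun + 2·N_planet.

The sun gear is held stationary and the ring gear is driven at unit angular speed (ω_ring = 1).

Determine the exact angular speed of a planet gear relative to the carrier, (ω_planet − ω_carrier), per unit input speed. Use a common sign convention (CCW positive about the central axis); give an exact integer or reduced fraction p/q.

3589/4020

N_ring = 37 + 2·30 = 97
37(ω_s−ω_c) = −97(ω_r−ω_c),  ω_s=0, ω_r=1
37(0−ω_c) = −97(1−ω_c)  ⇒  134ω_c = 97  ⇒  ω_c = 97/134
sun–planet: 37·(0−97/134) = −30·(ω_p−ω_c)  ⇒  ω_p−ω_c = −(37/30)·(-97/134) = 3589/4020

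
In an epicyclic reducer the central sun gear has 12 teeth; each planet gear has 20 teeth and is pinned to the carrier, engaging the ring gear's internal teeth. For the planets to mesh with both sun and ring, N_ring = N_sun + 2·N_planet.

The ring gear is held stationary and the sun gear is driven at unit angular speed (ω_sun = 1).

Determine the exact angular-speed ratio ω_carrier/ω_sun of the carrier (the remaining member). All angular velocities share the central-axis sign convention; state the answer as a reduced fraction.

3/16

N_ring = 12 + 2·20 = 52
12(ω_s−ω_c) = −52(ω_r−ω_c),  ω_r=0, ω_s=1
12(1−ω_c) = −52(0−ω_c)  ⇒  64ω_c = 12  ⇒  ω_c = 3/16
ω_c/ω_s = 3/16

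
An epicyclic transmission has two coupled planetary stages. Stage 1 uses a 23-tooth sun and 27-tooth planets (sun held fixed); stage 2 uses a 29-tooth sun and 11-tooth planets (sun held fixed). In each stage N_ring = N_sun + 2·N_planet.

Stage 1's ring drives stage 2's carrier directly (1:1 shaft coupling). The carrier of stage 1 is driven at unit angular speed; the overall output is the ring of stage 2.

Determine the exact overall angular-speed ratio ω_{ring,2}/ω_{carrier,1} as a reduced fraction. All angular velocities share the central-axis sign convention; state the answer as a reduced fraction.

Stage 1: N_ring = 23 + 2·27 = 77
Stage 1: 23(ω_s−ω_c) = −77(ω_r−ω_c),  ω_s=0, ω_c=1
Stage 1: ω_r = 1 − (23/77)(0−1) = 100/77
  ⇒ ω_r¹/ω_c¹ = 100/77
Stage 2: N_ring = 29 + 2·11 = 51
Stage 2: 29(ω_s−ω_c) = −51(ω_r−ω_c),  ω_s=0, ω_c=1
Stage 2: ω_r = 1 − (29/51)(0−1) = 80/51
  ⇒ ω_r²/ω_c² = 80/51
Coupling ω_c² = ω_r¹ ⇒ overall = 100/77 × 80/51 = 8000/3927

8000/3927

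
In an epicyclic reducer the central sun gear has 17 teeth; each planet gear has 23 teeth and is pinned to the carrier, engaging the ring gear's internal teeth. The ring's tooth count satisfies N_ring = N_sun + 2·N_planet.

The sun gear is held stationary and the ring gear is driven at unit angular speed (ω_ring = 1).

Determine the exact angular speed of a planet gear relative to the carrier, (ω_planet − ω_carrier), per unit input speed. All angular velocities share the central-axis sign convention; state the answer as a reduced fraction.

1071/1840

N_ring = 17 + 2·23 = 63
17(ω_s−ω_c) = −63(ω_r−ω_c),  ω_s=0, ω_r=1
17(0−ω_c) = −63(1−ω_c)  ⇒  80ω_c = 63  ⇒  ω_c = 63/80
sun–planet: 17·(0−63/80) = −23·(ω_p−ω_c)  ⇒  ω_p−ω_c = −(17/23)·(-63/80) = 1071/1840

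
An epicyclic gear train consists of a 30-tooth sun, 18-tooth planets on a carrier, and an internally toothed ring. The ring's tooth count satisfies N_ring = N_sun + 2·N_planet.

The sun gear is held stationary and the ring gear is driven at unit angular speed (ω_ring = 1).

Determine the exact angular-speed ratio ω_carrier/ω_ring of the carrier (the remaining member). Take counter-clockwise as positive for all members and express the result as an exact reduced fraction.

N_ring = 30 + 2·18 = 66
30(ω_s−ω_c) = −66(ω_r−ω_c),  ω_s=0, ω_r=1
30(0−ω_c) = −66(1−ω_c)  ⇒  96ω_c = 66  ⇒  ω_c = 11/16
ω_c/ω_r = 11/16

11/16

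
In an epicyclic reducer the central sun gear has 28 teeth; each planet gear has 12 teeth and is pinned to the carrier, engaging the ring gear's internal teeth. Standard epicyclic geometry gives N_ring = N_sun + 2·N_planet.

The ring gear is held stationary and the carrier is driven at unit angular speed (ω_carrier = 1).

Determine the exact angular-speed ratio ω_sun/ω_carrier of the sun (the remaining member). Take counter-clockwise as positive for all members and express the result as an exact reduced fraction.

N_ring = 28 + 2·12 = 52
28(ω_s−ω_c) = −52(ω_r−ω_c),  ω_r=0, ω_c=1
ω_s = 1 − (52/28)(0−1) = 20/7
ω_s/ω_c = 20/7

20/7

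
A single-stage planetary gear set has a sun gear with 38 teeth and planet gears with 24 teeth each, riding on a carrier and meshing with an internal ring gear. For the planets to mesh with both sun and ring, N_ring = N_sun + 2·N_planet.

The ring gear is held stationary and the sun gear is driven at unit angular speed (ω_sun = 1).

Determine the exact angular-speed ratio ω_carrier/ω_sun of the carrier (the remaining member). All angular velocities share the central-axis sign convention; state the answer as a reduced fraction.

N_ring = 38 + 2·24 = 86
38(ω_s−ω_c) = −86(ω_r−ω_c),  ω_r=0, ω_s=1
38(1−ω_c) = −86(0−ω_c)  ⇒  124ω_c = 38  ⇒  ω_c = 19/62
ω_c/ω_s = 19/62

19/62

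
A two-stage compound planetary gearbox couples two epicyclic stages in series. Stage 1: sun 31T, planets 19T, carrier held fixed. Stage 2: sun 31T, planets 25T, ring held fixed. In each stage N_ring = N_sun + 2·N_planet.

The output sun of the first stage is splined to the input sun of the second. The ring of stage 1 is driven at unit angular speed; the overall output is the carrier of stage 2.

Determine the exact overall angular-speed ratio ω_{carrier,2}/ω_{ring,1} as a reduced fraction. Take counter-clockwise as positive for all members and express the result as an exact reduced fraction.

Stage 1: N_ring = 31 + 2·19 = 69
Stage 1: 31(ω_s−ω_c) = −69(ω_r−ω_c),  ω_c=0, ω_r=1
Stage 1: ω_s = 0 − (69/31)(1−0) = -69/31
  ⇒ ω_s¹/ω_r¹ = -69/31
Stage 2: N_ring = 31 + 2·25 = 81
Stage 2: 31(ω_s−ω_c) = −81(ω_r−ω_c),  ω_r=0, ω_s=1
Stage 2: 31(1−ω_c) = −81(0−ω_c)  ⇒  112ω_c = 31  ⇒  ω_c = 31/112
  ⇒ ω_c²/ω_s² = 31/112
Coupling ω_s² = ω_s¹ ⇒ overall = -69/31 × 31/112 = -69/112

-69/112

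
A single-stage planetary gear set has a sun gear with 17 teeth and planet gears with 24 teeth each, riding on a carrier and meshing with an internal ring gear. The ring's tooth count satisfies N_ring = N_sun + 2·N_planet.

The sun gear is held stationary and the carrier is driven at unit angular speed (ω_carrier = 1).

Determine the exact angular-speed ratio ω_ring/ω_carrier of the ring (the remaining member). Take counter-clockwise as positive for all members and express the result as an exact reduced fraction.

N_ring = 17 + 2·24 = 65
17(ω_s−ω_c) = −65(ω_r−ω_c),  ω_s=0, ω_c=1
ω_r = 1 − (17/65)(0−1) = 82/65
ω_r/ω_c = 82/65

82/65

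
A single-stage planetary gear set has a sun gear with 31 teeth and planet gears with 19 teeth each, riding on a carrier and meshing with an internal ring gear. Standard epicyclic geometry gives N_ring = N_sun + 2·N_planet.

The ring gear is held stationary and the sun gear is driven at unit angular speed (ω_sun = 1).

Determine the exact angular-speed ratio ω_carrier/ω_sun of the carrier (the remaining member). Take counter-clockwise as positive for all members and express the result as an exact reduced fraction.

31/100

N_ring = 31 + 2·19 = 69
31(ω_s−ω_c) = −69(ω_r−ω_c),  ω_r=0, ω_s=1
31(1−ω_c) = −69(0−ω_c)  ⇒  100ω_c = 31  ⇒  ω_c = 31/100
ω_c/ω_s = 31/100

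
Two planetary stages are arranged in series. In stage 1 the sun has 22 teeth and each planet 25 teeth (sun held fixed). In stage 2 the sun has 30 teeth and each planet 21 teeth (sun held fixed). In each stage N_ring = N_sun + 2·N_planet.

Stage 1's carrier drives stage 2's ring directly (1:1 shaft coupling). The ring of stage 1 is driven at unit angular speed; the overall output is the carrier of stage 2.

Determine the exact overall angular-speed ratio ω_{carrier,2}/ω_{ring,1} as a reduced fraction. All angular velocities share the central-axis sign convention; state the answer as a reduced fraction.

432/799

Stage 1: N_ring = 22 + 2·25 = 72
Stage 1: 22(ω_s−ω_c) = −72(ω_r−ω_c),  ω_s=0, ω_r=1
Stage 1: 22(0−ω_c) = −72(1−ω_c)  ⇒  94ω_c = 72  ⇒  ω_c = 36/47
  ⇒ ω_c¹/ω_r¹ = 36/47
Stage 2: N_ring = 30 + 2·21 = 72
Stage 2: 30(ω_s−ω_c) = −72(ω_r−ω_c),  ω_s=0, ω_r=1
Stage 2: 30(0−ω_c) = −72(1−ω_c)  ⇒  102ω_c = 72  ⇒  ω_c = 12/17
  ⇒ ω_c²/ω_r² = 12/17
Coupling ω_r² = ω_c¹ ⇒ overall = 36/47 × 12/17 = 432/799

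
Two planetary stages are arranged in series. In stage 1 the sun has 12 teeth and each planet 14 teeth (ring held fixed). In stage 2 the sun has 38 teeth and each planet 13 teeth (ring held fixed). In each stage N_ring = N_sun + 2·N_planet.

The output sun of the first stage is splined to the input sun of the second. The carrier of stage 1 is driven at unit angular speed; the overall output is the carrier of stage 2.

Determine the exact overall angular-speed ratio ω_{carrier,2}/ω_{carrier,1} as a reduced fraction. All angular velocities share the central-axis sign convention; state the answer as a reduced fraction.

247/153

Stage 1: N_ring = 12 + 2·14 = 40
Stage 1: 12(ω_s−ω_c) = −40(ω_r−ω_c),  ω_r=0, ω_c=1
Stage 1: ω_s = 1 − (40/12)(0−1) = 13/3
  ⇒ ω_s¹/ω_c¹ = 13/3
Stage 2: N_ring = 38 + 2·13 = 64
Stage 2: 38(ω_s−ω_c) = −64(ω_r−ω_c),  ω_r=0, ω_s=1
Stage 2: 38(1−ω_c) = −64(0−ω_c)  ⇒  102ω_c = 38  ⇒  ω_c = 19/51
  ⇒ ω_c²/ω_s² = 19/51
Coupling ω_s² = ω_s¹ ⇒ overall = 13/3 × 19/51 = 247/153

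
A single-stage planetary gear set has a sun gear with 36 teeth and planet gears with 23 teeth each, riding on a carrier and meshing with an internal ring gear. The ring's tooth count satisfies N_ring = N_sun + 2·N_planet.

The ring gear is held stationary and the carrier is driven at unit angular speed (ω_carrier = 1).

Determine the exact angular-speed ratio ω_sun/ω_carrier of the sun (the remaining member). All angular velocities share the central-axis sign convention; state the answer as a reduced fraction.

59/18

N_ring = 36 + 2·23 = 82
36(ω_s−ω_c) = −82(ω_r−ω_c),  ω_r=0, ω_c=1
ω_s = 1 − (82/36)(0−1) = 59/18
ω_s/ω_c = 59/18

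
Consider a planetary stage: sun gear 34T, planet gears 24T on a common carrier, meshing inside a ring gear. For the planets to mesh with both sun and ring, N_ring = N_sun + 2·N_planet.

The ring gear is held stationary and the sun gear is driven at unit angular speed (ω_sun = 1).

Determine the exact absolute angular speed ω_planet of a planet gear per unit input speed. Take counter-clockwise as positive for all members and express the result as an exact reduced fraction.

N_ring = 34 + 2·24 = 82
34(ω_s−ω_c) = −82(ω_r−ω_c),  ω_r=0, ω_s=1
34(1−ω_c) = −82(0−ω_c)  ⇒  116ω_c = 34  ⇒  ω_c = 17/58
sun–planet: 34·(1−17/58) = −24·(ω_p−ω_c)  ⇒  ω_p−ω_c = −(34/24)·(41/58) = -697/696
ω_p = 17/58 − 697/696 = -17/24

-17/24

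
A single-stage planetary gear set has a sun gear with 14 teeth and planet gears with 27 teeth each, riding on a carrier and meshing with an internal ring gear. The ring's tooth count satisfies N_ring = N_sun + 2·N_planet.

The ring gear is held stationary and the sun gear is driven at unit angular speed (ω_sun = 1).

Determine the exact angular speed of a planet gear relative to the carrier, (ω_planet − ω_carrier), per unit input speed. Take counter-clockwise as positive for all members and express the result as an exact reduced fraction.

-476/1107

N_ring = 14 + 2·27 = 68
14(ω_s−ω_c) = −68(ω_r−ω_c),  ω_r=0, ω_s=1
14(1−ω_c) = −68(0−ω_c)  ⇒  82ω_c = 14  ⇒  ω_c = 7/41
sun–planet: 14·(1−7/41) = −27·(ω_p−ω_c)  ⇒  ω_p−ω_c = −(14/27)·(34/41) = -476/1107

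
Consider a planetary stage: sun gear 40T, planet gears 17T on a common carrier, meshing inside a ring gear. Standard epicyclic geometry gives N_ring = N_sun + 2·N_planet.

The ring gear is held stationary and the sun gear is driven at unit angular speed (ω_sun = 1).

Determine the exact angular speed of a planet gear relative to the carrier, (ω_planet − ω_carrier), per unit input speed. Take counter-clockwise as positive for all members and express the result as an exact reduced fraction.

-1480/969

N_ring = 40 + 2·17 = 74
40(ω_s−ω_c) = −74(ω_r−ω_c),  ω_r=0, ω_s=1
40(1−ω_c) = −74(0−ω_c)  ⇒  114ω_c = 40  ⇒  ω_c = 20/57
sun–planet: 40·(1−20/57) = −17·(ω_p−ω_c)  ⇒  ω_p−ω_c = −(40/17)·(37/57) = -1480/969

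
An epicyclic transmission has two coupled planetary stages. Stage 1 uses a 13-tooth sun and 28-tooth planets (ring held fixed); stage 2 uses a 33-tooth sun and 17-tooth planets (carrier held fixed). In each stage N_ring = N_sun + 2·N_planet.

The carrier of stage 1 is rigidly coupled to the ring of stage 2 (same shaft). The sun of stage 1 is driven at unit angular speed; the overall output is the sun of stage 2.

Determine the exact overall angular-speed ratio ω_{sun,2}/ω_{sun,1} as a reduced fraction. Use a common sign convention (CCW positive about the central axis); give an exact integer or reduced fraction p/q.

-871/2706

Stage 1: N_ring = 13 + 2·28 = 69
Stage 1: 13(ω_s−ω_c) = −69(ω_r−ω_c),  ω_r=0, ω_s=1
Stage 1: 13(1−ω_c) = −69(0−ω_c)  ⇒  82ω_c = 13  ⇒  ω_c = 13/82
  ⇒ ω_c¹/ω_s¹ = 13/82
Stage 2: N_ring = 33 + 2·17 = 67
Stage 2: 33(ω_s−ω_c) = −67(ω_r−ω_c),  ω_c=0, ω_r=1
Stage 2: ω_s = 0 − (67/33)(1−0) = -67/33
  ⇒ ω_s²/ω_r² = -67/33
Coupling ω_r² = ω_c¹ ⇒ overall = 13/82 × -67/33 = -871/2706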